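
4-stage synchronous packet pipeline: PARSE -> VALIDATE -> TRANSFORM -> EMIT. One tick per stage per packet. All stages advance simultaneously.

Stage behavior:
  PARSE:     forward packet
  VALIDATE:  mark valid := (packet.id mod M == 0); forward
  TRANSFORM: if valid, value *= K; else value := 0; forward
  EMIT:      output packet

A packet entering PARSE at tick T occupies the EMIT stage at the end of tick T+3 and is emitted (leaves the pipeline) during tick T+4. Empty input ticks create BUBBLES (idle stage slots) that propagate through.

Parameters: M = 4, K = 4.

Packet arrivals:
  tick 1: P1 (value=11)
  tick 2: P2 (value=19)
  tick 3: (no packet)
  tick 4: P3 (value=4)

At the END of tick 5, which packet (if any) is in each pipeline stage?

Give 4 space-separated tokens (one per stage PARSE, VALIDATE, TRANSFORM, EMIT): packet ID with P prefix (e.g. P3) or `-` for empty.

Tick 1: [PARSE:P1(v=11,ok=F), VALIDATE:-, TRANSFORM:-, EMIT:-] out:-; in:P1
Tick 2: [PARSE:P2(v=19,ok=F), VALIDATE:P1(v=11,ok=F), TRANSFORM:-, EMIT:-] out:-; in:P2
Tick 3: [PARSE:-, VALIDATE:P2(v=19,ok=F), TRANSFORM:P1(v=0,ok=F), EMIT:-] out:-; in:-
Tick 4: [PARSE:P3(v=4,ok=F), VALIDATE:-, TRANSFORM:P2(v=0,ok=F), EMIT:P1(v=0,ok=F)] out:-; in:P3
Tick 5: [PARSE:-, VALIDATE:P3(v=4,ok=F), TRANSFORM:-, EMIT:P2(v=0,ok=F)] out:P1(v=0); in:-
At end of tick 5: ['-', 'P3', '-', 'P2']

Answer: - P3 - P2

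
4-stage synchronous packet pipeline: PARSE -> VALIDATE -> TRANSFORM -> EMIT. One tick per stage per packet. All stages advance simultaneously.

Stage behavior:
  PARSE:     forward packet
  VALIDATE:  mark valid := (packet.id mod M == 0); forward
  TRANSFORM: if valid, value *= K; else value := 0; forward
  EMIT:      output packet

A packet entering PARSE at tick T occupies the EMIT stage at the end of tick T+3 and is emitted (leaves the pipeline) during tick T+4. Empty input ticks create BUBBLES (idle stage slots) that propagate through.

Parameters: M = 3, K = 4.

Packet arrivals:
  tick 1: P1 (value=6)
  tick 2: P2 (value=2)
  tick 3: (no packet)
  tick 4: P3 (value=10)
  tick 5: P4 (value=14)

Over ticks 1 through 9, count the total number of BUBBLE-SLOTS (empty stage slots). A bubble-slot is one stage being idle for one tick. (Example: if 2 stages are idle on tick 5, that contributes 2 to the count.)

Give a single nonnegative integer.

Answer: 20

Derivation:
Tick 1: [PARSE:P1(v=6,ok=F), VALIDATE:-, TRANSFORM:-, EMIT:-] out:-; bubbles=3
Tick 2: [PARSE:P2(v=2,ok=F), VALIDATE:P1(v=6,ok=F), TRANSFORM:-, EMIT:-] out:-; bubbles=2
Tick 3: [PARSE:-, VALIDATE:P2(v=2,ok=F), TRANSFORM:P1(v=0,ok=F), EMIT:-] out:-; bubbles=2
Tick 4: [PARSE:P3(v=10,ok=F), VALIDATE:-, TRANSFORM:P2(v=0,ok=F), EMIT:P1(v=0,ok=F)] out:-; bubbles=1
Tick 5: [PARSE:P4(v=14,ok=F), VALIDATE:P3(v=10,ok=T), TRANSFORM:-, EMIT:P2(v=0,ok=F)] out:P1(v=0); bubbles=1
Tick 6: [PARSE:-, VALIDATE:P4(v=14,ok=F), TRANSFORM:P3(v=40,ok=T), EMIT:-] out:P2(v=0); bubbles=2
Tick 7: [PARSE:-, VALIDATE:-, TRANSFORM:P4(v=0,ok=F), EMIT:P3(v=40,ok=T)] out:-; bubbles=2
Tick 8: [PARSE:-, VALIDATE:-, TRANSFORM:-, EMIT:P4(v=0,ok=F)] out:P3(v=40); bubbles=3
Tick 9: [PARSE:-, VALIDATE:-, TRANSFORM:-, EMIT:-] out:P4(v=0); bubbles=4
Total bubble-slots: 20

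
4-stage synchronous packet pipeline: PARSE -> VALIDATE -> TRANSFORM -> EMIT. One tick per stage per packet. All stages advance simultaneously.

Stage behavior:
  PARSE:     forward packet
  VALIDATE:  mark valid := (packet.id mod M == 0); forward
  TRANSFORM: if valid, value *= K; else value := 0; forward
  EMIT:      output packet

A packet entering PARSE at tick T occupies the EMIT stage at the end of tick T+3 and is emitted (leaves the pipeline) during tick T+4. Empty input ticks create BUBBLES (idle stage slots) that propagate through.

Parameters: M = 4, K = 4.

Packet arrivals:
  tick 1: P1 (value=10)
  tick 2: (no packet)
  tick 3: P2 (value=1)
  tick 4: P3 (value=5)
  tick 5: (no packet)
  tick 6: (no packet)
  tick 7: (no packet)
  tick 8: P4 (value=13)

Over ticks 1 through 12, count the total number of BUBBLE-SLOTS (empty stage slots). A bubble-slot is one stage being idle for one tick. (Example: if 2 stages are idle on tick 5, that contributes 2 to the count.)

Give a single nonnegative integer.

Answer: 32

Derivation:
Tick 1: [PARSE:P1(v=10,ok=F), VALIDATE:-, TRANSFORM:-, EMIT:-] out:-; bubbles=3
Tick 2: [PARSE:-, VALIDATE:P1(v=10,ok=F), TRANSFORM:-, EMIT:-] out:-; bubbles=3
Tick 3: [PARSE:P2(v=1,ok=F), VALIDATE:-, TRANSFORM:P1(v=0,ok=F), EMIT:-] out:-; bubbles=2
Tick 4: [PARSE:P3(v=5,ok=F), VALIDATE:P2(v=1,ok=F), TRANSFORM:-, EMIT:P1(v=0,ok=F)] out:-; bubbles=1
Tick 5: [PARSE:-, VALIDATE:P3(v=5,ok=F), TRANSFORM:P2(v=0,ok=F), EMIT:-] out:P1(v=0); bubbles=2
Tick 6: [PARSE:-, VALIDATE:-, TRANSFORM:P3(v=0,ok=F), EMIT:P2(v=0,ok=F)] out:-; bubbles=2
Tick 7: [PARSE:-, VALIDATE:-, TRANSFORM:-, EMIT:P3(v=0,ok=F)] out:P2(v=0); bubbles=3
Tick 8: [PARSE:P4(v=13,ok=F), VALIDATE:-, TRANSFORM:-, EMIT:-] out:P3(v=0); bubbles=3
Tick 9: [PARSE:-, VALIDATE:P4(v=13,ok=T), TRANSFORM:-, EMIT:-] out:-; bubbles=3
Tick 10: [PARSE:-, VALIDATE:-, TRANSFORM:P4(v=52,ok=T), EMIT:-] out:-; bubbles=3
Tick 11: [PARSE:-, VALIDATE:-, TRANSFORM:-, EMIT:P4(v=52,ok=T)] out:-; bubbles=3
Tick 12: [PARSE:-, VALIDATE:-, TRANSFORM:-, EMIT:-] out:P4(v=52); bubbles=4
Total bubble-slots: 32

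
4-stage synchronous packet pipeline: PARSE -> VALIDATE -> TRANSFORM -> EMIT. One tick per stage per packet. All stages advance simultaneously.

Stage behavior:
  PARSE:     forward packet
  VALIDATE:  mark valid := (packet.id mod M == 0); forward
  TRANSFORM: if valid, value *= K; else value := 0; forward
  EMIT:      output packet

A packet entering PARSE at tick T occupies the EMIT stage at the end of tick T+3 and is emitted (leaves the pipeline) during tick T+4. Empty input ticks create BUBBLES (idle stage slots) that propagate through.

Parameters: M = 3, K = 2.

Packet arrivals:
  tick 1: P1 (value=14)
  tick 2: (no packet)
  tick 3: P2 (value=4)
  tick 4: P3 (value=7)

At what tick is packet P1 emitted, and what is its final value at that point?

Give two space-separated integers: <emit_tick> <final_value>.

Answer: 5 0

Derivation:
Tick 1: [PARSE:P1(v=14,ok=F), VALIDATE:-, TRANSFORM:-, EMIT:-] out:-; in:P1
Tick 2: [PARSE:-, VALIDATE:P1(v=14,ok=F), TRANSFORM:-, EMIT:-] out:-; in:-
Tick 3: [PARSE:P2(v=4,ok=F), VALIDATE:-, TRANSFORM:P1(v=0,ok=F), EMIT:-] out:-; in:P2
Tick 4: [PARSE:P3(v=7,ok=F), VALIDATE:P2(v=4,ok=F), TRANSFORM:-, EMIT:P1(v=0,ok=F)] out:-; in:P3
Tick 5: [PARSE:-, VALIDATE:P3(v=7,ok=T), TRANSFORM:P2(v=0,ok=F), EMIT:-] out:P1(v=0); in:-
Tick 6: [PARSE:-, VALIDATE:-, TRANSFORM:P3(v=14,ok=T), EMIT:P2(v=0,ok=F)] out:-; in:-
Tick 7: [PARSE:-, VALIDATE:-, TRANSFORM:-, EMIT:P3(v=14,ok=T)] out:P2(v=0); in:-
Tick 8: [PARSE:-, VALIDATE:-, TRANSFORM:-, EMIT:-] out:P3(v=14); in:-
P1: arrives tick 1, valid=False (id=1, id%3=1), emit tick 5, final value 0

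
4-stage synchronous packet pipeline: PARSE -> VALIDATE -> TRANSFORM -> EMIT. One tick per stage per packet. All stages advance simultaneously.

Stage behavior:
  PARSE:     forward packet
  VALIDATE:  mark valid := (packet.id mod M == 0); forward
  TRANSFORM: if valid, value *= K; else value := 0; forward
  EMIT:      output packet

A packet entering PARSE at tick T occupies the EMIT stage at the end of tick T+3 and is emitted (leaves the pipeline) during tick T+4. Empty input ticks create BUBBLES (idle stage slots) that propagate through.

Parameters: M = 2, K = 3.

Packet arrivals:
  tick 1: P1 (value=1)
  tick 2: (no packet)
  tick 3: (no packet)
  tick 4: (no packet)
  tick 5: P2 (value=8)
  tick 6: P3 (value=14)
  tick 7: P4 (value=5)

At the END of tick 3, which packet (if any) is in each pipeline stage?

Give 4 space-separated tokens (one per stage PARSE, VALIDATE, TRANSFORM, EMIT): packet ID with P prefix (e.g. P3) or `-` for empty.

Answer: - - P1 -

Derivation:
Tick 1: [PARSE:P1(v=1,ok=F), VALIDATE:-, TRANSFORM:-, EMIT:-] out:-; in:P1
Tick 2: [PARSE:-, VALIDATE:P1(v=1,ok=F), TRANSFORM:-, EMIT:-] out:-; in:-
Tick 3: [PARSE:-, VALIDATE:-, TRANSFORM:P1(v=0,ok=F), EMIT:-] out:-; in:-
At end of tick 3: ['-', '-', 'P1', '-']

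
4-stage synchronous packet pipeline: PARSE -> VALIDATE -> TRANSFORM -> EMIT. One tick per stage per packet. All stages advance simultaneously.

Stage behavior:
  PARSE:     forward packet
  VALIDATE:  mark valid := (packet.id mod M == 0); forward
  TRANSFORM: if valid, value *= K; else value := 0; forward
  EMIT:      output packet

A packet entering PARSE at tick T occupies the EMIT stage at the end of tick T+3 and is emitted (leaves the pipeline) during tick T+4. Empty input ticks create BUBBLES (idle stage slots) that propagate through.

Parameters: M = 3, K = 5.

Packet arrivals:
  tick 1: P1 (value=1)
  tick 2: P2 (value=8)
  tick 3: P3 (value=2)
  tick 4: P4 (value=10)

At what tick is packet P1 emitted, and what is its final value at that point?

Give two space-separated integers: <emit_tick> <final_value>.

Answer: 5 0

Derivation:
Tick 1: [PARSE:P1(v=1,ok=F), VALIDATE:-, TRANSFORM:-, EMIT:-] out:-; in:P1
Tick 2: [PARSE:P2(v=8,ok=F), VALIDATE:P1(v=1,ok=F), TRANSFORM:-, EMIT:-] out:-; in:P2
Tick 3: [PARSE:P3(v=2,ok=F), VALIDATE:P2(v=8,ok=F), TRANSFORM:P1(v=0,ok=F), EMIT:-] out:-; in:P3
Tick 4: [PARSE:P4(v=10,ok=F), VALIDATE:P3(v=2,ok=T), TRANSFORM:P2(v=0,ok=F), EMIT:P1(v=0,ok=F)] out:-; in:P4
Tick 5: [PARSE:-, VALIDATE:P4(v=10,ok=F), TRANSFORM:P3(v=10,ok=T), EMIT:P2(v=0,ok=F)] out:P1(v=0); in:-
Tick 6: [PARSE:-, VALIDATE:-, TRANSFORM:P4(v=0,ok=F), EMIT:P3(v=10,ok=T)] out:P2(v=0); in:-
Tick 7: [PARSE:-, VALIDATE:-, TRANSFORM:-, EMIT:P4(v=0,ok=F)] out:P3(v=10); in:-
Tick 8: [PARSE:-, VALIDATE:-, TRANSFORM:-, EMIT:-] out:P4(v=0); in:-
P1: arrives tick 1, valid=False (id=1, id%3=1), emit tick 5, final value 0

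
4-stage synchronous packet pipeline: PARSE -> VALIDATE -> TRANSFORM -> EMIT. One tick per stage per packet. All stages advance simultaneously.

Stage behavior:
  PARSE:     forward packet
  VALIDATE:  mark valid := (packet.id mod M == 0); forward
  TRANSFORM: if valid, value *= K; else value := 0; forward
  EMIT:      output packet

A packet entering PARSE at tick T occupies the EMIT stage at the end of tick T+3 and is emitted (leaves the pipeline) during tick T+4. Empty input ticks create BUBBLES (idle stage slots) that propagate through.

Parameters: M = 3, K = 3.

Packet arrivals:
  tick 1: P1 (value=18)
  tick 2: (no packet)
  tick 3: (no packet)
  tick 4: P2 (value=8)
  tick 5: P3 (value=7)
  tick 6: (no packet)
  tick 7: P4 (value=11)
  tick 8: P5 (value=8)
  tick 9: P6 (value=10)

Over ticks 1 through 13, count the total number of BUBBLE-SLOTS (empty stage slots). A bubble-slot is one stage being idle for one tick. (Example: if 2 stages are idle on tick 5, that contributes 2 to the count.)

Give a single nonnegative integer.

Tick 1: [PARSE:P1(v=18,ok=F), VALIDATE:-, TRANSFORM:-, EMIT:-] out:-; bubbles=3
Tick 2: [PARSE:-, VALIDATE:P1(v=18,ok=F), TRANSFORM:-, EMIT:-] out:-; bubbles=3
Tick 3: [PARSE:-, VALIDATE:-, TRANSFORM:P1(v=0,ok=F), EMIT:-] out:-; bubbles=3
Tick 4: [PARSE:P2(v=8,ok=F), VALIDATE:-, TRANSFORM:-, EMIT:P1(v=0,ok=F)] out:-; bubbles=2
Tick 5: [PARSE:P3(v=7,ok=F), VALIDATE:P2(v=8,ok=F), TRANSFORM:-, EMIT:-] out:P1(v=0); bubbles=2
Tick 6: [PARSE:-, VALIDATE:P3(v=7,ok=T), TRANSFORM:P2(v=0,ok=F), EMIT:-] out:-; bubbles=2
Tick 7: [PARSE:P4(v=11,ok=F), VALIDATE:-, TRANSFORM:P3(v=21,ok=T), EMIT:P2(v=0,ok=F)] out:-; bubbles=1
Tick 8: [PARSE:P5(v=8,ok=F), VALIDATE:P4(v=11,ok=F), TRANSFORM:-, EMIT:P3(v=21,ok=T)] out:P2(v=0); bubbles=1
Tick 9: [PARSE:P6(v=10,ok=F), VALIDATE:P5(v=8,ok=F), TRANSFORM:P4(v=0,ok=F), EMIT:-] out:P3(v=21); bubbles=1
Tick 10: [PARSE:-, VALIDATE:P6(v=10,ok=T), TRANSFORM:P5(v=0,ok=F), EMIT:P4(v=0,ok=F)] out:-; bubbles=1
Tick 11: [PARSE:-, VALIDATE:-, TRANSFORM:P6(v=30,ok=T), EMIT:P5(v=0,ok=F)] out:P4(v=0); bubbles=2
Tick 12: [PARSE:-, VALIDATE:-, TRANSFORM:-, EMIT:P6(v=30,ok=T)] out:P5(v=0); bubbles=3
Tick 13: [PARSE:-, VALIDATE:-, TRANSFORM:-, EMIT:-] out:P6(v=30); bubbles=4
Total bubble-slots: 28

Answer: 28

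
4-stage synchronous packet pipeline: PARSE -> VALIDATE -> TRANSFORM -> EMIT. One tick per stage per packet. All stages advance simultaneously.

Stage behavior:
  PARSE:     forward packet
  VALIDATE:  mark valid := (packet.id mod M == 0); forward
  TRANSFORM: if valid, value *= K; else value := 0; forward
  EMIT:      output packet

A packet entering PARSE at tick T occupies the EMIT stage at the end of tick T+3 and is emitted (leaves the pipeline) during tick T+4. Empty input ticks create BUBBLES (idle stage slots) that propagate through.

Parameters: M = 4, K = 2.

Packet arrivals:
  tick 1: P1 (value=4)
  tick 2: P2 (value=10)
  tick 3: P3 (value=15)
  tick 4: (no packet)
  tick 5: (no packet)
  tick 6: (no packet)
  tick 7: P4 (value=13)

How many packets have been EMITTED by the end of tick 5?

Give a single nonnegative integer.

Tick 1: [PARSE:P1(v=4,ok=F), VALIDATE:-, TRANSFORM:-, EMIT:-] out:-; in:P1
Tick 2: [PARSE:P2(v=10,ok=F), VALIDATE:P1(v=4,ok=F), TRANSFORM:-, EMIT:-] out:-; in:P2
Tick 3: [PARSE:P3(v=15,ok=F), VALIDATE:P2(v=10,ok=F), TRANSFORM:P1(v=0,ok=F), EMIT:-] out:-; in:P3
Tick 4: [PARSE:-, VALIDATE:P3(v=15,ok=F), TRANSFORM:P2(v=0,ok=F), EMIT:P1(v=0,ok=F)] out:-; in:-
Tick 5: [PARSE:-, VALIDATE:-, TRANSFORM:P3(v=0,ok=F), EMIT:P2(v=0,ok=F)] out:P1(v=0); in:-
Emitted by tick 5: ['P1']

Answer: 1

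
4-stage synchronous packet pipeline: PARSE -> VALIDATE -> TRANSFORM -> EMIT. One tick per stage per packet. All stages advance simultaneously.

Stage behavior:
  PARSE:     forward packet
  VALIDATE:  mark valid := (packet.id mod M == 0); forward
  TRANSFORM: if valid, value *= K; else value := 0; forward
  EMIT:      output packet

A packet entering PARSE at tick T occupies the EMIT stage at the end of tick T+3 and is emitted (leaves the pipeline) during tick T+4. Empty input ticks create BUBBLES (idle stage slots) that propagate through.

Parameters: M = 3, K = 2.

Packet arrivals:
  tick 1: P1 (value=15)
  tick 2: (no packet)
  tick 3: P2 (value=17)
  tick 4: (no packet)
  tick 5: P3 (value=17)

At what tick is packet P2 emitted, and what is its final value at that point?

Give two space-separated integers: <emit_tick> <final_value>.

Answer: 7 0

Derivation:
Tick 1: [PARSE:P1(v=15,ok=F), VALIDATE:-, TRANSFORM:-, EMIT:-] out:-; in:P1
Tick 2: [PARSE:-, VALIDATE:P1(v=15,ok=F), TRANSFORM:-, EMIT:-] out:-; in:-
Tick 3: [PARSE:P2(v=17,ok=F), VALIDATE:-, TRANSFORM:P1(v=0,ok=F), EMIT:-] out:-; in:P2
Tick 4: [PARSE:-, VALIDATE:P2(v=17,ok=F), TRANSFORM:-, EMIT:P1(v=0,ok=F)] out:-; in:-
Tick 5: [PARSE:P3(v=17,ok=F), VALIDATE:-, TRANSFORM:P2(v=0,ok=F), EMIT:-] out:P1(v=0); in:P3
Tick 6: [PARSE:-, VALIDATE:P3(v=17,ok=T), TRANSFORM:-, EMIT:P2(v=0,ok=F)] out:-; in:-
Tick 7: [PARSE:-, VALIDATE:-, TRANSFORM:P3(v=34,ok=T), EMIT:-] out:P2(v=0); in:-
Tick 8: [PARSE:-, VALIDATE:-, TRANSFORM:-, EMIT:P3(v=34,ok=T)] out:-; in:-
Tick 9: [PARSE:-, VALIDATE:-, TRANSFORM:-, EMIT:-] out:P3(v=34); in:-
P2: arrives tick 3, valid=False (id=2, id%3=2), emit tick 7, final value 0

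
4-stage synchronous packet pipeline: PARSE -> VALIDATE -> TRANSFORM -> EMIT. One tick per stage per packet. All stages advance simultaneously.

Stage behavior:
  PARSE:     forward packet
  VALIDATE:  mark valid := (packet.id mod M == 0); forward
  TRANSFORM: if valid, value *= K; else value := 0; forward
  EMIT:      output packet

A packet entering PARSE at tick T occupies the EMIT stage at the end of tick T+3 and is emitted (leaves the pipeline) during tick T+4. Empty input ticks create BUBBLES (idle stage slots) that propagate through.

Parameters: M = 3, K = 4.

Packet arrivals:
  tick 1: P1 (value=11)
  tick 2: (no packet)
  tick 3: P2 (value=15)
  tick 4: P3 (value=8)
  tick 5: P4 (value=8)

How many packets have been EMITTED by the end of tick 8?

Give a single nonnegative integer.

Answer: 3

Derivation:
Tick 1: [PARSE:P1(v=11,ok=F), VALIDATE:-, TRANSFORM:-, EMIT:-] out:-; in:P1
Tick 2: [PARSE:-, VALIDATE:P1(v=11,ok=F), TRANSFORM:-, EMIT:-] out:-; in:-
Tick 3: [PARSE:P2(v=15,ok=F), VALIDATE:-, TRANSFORM:P1(v=0,ok=F), EMIT:-] out:-; in:P2
Tick 4: [PARSE:P3(v=8,ok=F), VALIDATE:P2(v=15,ok=F), TRANSFORM:-, EMIT:P1(v=0,ok=F)] out:-; in:P3
Tick 5: [PARSE:P4(v=8,ok=F), VALIDATE:P3(v=8,ok=T), TRANSFORM:P2(v=0,ok=F), EMIT:-] out:P1(v=0); in:P4
Tick 6: [PARSE:-, VALIDATE:P4(v=8,ok=F), TRANSFORM:P3(v=32,ok=T), EMIT:P2(v=0,ok=F)] out:-; in:-
Tick 7: [PARSE:-, VALIDATE:-, TRANSFORM:P4(v=0,ok=F), EMIT:P3(v=32,ok=T)] out:P2(v=0); in:-
Tick 8: [PARSE:-, VALIDATE:-, TRANSFORM:-, EMIT:P4(v=0,ok=F)] out:P3(v=32); in:-
Emitted by tick 8: ['P1', 'P2', 'P3']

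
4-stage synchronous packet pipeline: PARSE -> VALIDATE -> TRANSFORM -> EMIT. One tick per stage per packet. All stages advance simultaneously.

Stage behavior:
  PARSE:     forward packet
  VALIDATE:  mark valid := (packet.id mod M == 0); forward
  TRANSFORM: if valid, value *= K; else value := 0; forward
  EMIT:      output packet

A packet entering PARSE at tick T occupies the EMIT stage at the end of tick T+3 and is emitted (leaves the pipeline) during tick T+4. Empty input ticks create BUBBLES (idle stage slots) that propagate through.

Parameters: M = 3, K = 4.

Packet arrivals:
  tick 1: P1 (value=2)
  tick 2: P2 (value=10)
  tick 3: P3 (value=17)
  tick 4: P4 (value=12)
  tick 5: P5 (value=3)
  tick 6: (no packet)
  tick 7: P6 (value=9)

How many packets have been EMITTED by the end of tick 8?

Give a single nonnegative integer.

Tick 1: [PARSE:P1(v=2,ok=F), VALIDATE:-, TRANSFORM:-, EMIT:-] out:-; in:P1
Tick 2: [PARSE:P2(v=10,ok=F), VALIDATE:P1(v=2,ok=F), TRANSFORM:-, EMIT:-] out:-; in:P2
Tick 3: [PARSE:P3(v=17,ok=F), VALIDATE:P2(v=10,ok=F), TRANSFORM:P1(v=0,ok=F), EMIT:-] out:-; in:P3
Tick 4: [PARSE:P4(v=12,ok=F), VALIDATE:P3(v=17,ok=T), TRANSFORM:P2(v=0,ok=F), EMIT:P1(v=0,ok=F)] out:-; in:P4
Tick 5: [PARSE:P5(v=3,ok=F), VALIDATE:P4(v=12,ok=F), TRANSFORM:P3(v=68,ok=T), EMIT:P2(v=0,ok=F)] out:P1(v=0); in:P5
Tick 6: [PARSE:-, VALIDATE:P5(v=3,ok=F), TRANSFORM:P4(v=0,ok=F), EMIT:P3(v=68,ok=T)] out:P2(v=0); in:-
Tick 7: [PARSE:P6(v=9,ok=F), VALIDATE:-, TRANSFORM:P5(v=0,ok=F), EMIT:P4(v=0,ok=F)] out:P3(v=68); in:P6
Tick 8: [PARSE:-, VALIDATE:P6(v=9,ok=T), TRANSFORM:-, EMIT:P5(v=0,ok=F)] out:P4(v=0); in:-
Emitted by tick 8: ['P1', 'P2', 'P3', 'P4']

Answer: 4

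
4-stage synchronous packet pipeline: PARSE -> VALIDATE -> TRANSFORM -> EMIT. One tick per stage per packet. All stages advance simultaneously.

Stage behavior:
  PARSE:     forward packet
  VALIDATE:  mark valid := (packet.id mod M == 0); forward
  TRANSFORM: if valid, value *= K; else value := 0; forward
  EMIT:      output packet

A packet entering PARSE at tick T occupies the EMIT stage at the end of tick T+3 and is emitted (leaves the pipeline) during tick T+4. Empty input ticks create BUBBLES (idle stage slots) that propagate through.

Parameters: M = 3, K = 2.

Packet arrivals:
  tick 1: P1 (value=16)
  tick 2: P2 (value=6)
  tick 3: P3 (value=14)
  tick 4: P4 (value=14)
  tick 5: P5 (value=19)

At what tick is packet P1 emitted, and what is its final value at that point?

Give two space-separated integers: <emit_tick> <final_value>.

Answer: 5 0

Derivation:
Tick 1: [PARSE:P1(v=16,ok=F), VALIDATE:-, TRANSFORM:-, EMIT:-] out:-; in:P1
Tick 2: [PARSE:P2(v=6,ok=F), VALIDATE:P1(v=16,ok=F), TRANSFORM:-, EMIT:-] out:-; in:P2
Tick 3: [PARSE:P3(v=14,ok=F), VALIDATE:P2(v=6,ok=F), TRANSFORM:P1(v=0,ok=F), EMIT:-] out:-; in:P3
Tick 4: [PARSE:P4(v=14,ok=F), VALIDATE:P3(v=14,ok=T), TRANSFORM:P2(v=0,ok=F), EMIT:P1(v=0,ok=F)] out:-; in:P4
Tick 5: [PARSE:P5(v=19,ok=F), VALIDATE:P4(v=14,ok=F), TRANSFORM:P3(v=28,ok=T), EMIT:P2(v=0,ok=F)] out:P1(v=0); in:P5
Tick 6: [PARSE:-, VALIDATE:P5(v=19,ok=F), TRANSFORM:P4(v=0,ok=F), EMIT:P3(v=28,ok=T)] out:P2(v=0); in:-
Tick 7: [PARSE:-, VALIDATE:-, TRANSFORM:P5(v=0,ok=F), EMIT:P4(v=0,ok=F)] out:P3(v=28); in:-
Tick 8: [PARSE:-, VALIDATE:-, TRANSFORM:-, EMIT:P5(v=0,ok=F)] out:P4(v=0); in:-
Tick 9: [PARSE:-, VALIDATE:-, TRANSFORM:-, EMIT:-] out:P5(v=0); in:-
P1: arrives tick 1, valid=False (id=1, id%3=1), emit tick 5, final value 0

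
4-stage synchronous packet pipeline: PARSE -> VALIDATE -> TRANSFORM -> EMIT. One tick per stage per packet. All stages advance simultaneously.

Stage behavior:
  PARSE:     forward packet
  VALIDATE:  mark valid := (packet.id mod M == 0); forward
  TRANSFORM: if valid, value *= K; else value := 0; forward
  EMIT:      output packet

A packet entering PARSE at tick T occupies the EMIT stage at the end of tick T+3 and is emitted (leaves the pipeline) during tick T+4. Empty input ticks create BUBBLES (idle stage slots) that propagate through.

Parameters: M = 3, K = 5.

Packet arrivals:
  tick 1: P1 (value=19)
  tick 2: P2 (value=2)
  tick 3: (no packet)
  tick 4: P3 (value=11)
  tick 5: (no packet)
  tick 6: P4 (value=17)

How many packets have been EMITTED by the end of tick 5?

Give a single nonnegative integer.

Tick 1: [PARSE:P1(v=19,ok=F), VALIDATE:-, TRANSFORM:-, EMIT:-] out:-; in:P1
Tick 2: [PARSE:P2(v=2,ok=F), VALIDATE:P1(v=19,ok=F), TRANSFORM:-, EMIT:-] out:-; in:P2
Tick 3: [PARSE:-, VALIDATE:P2(v=2,ok=F), TRANSFORM:P1(v=0,ok=F), EMIT:-] out:-; in:-
Tick 4: [PARSE:P3(v=11,ok=F), VALIDATE:-, TRANSFORM:P2(v=0,ok=F), EMIT:P1(v=0,ok=F)] out:-; in:P3
Tick 5: [PARSE:-, VALIDATE:P3(v=11,ok=T), TRANSFORM:-, EMIT:P2(v=0,ok=F)] out:P1(v=0); in:-
Emitted by tick 5: ['P1']

Answer: 1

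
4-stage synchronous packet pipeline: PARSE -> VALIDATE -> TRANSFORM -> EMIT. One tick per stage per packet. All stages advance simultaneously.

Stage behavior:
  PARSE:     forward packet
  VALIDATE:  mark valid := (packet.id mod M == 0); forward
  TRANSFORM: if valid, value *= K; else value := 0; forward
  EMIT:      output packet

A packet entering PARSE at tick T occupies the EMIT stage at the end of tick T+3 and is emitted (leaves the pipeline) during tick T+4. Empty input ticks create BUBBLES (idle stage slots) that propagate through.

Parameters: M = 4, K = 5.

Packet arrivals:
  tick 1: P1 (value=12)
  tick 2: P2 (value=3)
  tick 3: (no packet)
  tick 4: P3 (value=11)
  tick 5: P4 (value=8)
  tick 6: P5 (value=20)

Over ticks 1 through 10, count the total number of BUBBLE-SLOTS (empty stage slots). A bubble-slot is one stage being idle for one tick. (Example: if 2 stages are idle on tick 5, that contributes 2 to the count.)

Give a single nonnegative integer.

Answer: 20

Derivation:
Tick 1: [PARSE:P1(v=12,ok=F), VALIDATE:-, TRANSFORM:-, EMIT:-] out:-; bubbles=3
Tick 2: [PARSE:P2(v=3,ok=F), VALIDATE:P1(v=12,ok=F), TRANSFORM:-, EMIT:-] out:-; bubbles=2
Tick 3: [PARSE:-, VALIDATE:P2(v=3,ok=F), TRANSFORM:P1(v=0,ok=F), EMIT:-] out:-; bubbles=2
Tick 4: [PARSE:P3(v=11,ok=F), VALIDATE:-, TRANSFORM:P2(v=0,ok=F), EMIT:P1(v=0,ok=F)] out:-; bubbles=1
Tick 5: [PARSE:P4(v=8,ok=F), VALIDATE:P3(v=11,ok=F), TRANSFORM:-, EMIT:P2(v=0,ok=F)] out:P1(v=0); bubbles=1
Tick 6: [PARSE:P5(v=20,ok=F), VALIDATE:P4(v=8,ok=T), TRANSFORM:P3(v=0,ok=F), EMIT:-] out:P2(v=0); bubbles=1
Tick 7: [PARSE:-, VALIDATE:P5(v=20,ok=F), TRANSFORM:P4(v=40,ok=T), EMIT:P3(v=0,ok=F)] out:-; bubbles=1
Tick 8: [PARSE:-, VALIDATE:-, TRANSFORM:P5(v=0,ok=F), EMIT:P4(v=40,ok=T)] out:P3(v=0); bubbles=2
Tick 9: [PARSE:-, VALIDATE:-, TRANSFORM:-, EMIT:P5(v=0,ok=F)] out:P4(v=40); bubbles=3
Tick 10: [PARSE:-, VALIDATE:-, TRANSFORM:-, EMIT:-] out:P5(v=0); bubbles=4
Total bubble-slots: 20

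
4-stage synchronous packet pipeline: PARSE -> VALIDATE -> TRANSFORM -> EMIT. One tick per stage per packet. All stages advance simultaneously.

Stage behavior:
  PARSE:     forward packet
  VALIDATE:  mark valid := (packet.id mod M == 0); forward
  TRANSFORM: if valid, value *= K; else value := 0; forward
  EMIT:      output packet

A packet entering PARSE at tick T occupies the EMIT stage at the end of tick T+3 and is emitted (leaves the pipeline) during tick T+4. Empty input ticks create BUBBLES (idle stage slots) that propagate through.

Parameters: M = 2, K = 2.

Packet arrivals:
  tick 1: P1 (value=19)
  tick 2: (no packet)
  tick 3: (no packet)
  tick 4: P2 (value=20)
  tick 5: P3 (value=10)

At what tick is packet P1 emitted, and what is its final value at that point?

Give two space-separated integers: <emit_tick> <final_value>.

Answer: 5 0

Derivation:
Tick 1: [PARSE:P1(v=19,ok=F), VALIDATE:-, TRANSFORM:-, EMIT:-] out:-; in:P1
Tick 2: [PARSE:-, VALIDATE:P1(v=19,ok=F), TRANSFORM:-, EMIT:-] out:-; in:-
Tick 3: [PARSE:-, VALIDATE:-, TRANSFORM:P1(v=0,ok=F), EMIT:-] out:-; in:-
Tick 4: [PARSE:P2(v=20,ok=F), VALIDATE:-, TRANSFORM:-, EMIT:P1(v=0,ok=F)] out:-; in:P2
Tick 5: [PARSE:P3(v=10,ok=F), VALIDATE:P2(v=20,ok=T), TRANSFORM:-, EMIT:-] out:P1(v=0); in:P3
Tick 6: [PARSE:-, VALIDATE:P3(v=10,ok=F), TRANSFORM:P2(v=40,ok=T), EMIT:-] out:-; in:-
Tick 7: [PARSE:-, VALIDATE:-, TRANSFORM:P3(v=0,ok=F), EMIT:P2(v=40,ok=T)] out:-; in:-
Tick 8: [PARSE:-, VALIDATE:-, TRANSFORM:-, EMIT:P3(v=0,ok=F)] out:P2(v=40); in:-
Tick 9: [PARSE:-, VALIDATE:-, TRANSFORM:-, EMIT:-] out:P3(v=0); in:-
P1: arrives tick 1, valid=False (id=1, id%2=1), emit tick 5, final value 0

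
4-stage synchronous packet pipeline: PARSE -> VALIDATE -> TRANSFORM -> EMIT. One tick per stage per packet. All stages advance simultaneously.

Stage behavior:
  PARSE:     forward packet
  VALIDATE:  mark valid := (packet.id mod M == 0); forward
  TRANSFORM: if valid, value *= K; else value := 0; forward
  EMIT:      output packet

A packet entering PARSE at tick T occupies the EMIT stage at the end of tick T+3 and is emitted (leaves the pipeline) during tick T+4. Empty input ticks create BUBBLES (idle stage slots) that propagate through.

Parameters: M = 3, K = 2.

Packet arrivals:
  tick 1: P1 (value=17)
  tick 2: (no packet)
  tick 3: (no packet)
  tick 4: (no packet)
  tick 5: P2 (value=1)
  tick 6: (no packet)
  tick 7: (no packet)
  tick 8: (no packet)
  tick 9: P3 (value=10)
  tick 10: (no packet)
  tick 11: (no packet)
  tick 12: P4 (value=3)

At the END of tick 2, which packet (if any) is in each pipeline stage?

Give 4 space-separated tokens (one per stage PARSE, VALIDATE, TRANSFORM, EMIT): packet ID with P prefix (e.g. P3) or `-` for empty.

Tick 1: [PARSE:P1(v=17,ok=F), VALIDATE:-, TRANSFORM:-, EMIT:-] out:-; in:P1
Tick 2: [PARSE:-, VALIDATE:P1(v=17,ok=F), TRANSFORM:-, EMIT:-] out:-; in:-
At end of tick 2: ['-', 'P1', '-', '-']

Answer: - P1 - -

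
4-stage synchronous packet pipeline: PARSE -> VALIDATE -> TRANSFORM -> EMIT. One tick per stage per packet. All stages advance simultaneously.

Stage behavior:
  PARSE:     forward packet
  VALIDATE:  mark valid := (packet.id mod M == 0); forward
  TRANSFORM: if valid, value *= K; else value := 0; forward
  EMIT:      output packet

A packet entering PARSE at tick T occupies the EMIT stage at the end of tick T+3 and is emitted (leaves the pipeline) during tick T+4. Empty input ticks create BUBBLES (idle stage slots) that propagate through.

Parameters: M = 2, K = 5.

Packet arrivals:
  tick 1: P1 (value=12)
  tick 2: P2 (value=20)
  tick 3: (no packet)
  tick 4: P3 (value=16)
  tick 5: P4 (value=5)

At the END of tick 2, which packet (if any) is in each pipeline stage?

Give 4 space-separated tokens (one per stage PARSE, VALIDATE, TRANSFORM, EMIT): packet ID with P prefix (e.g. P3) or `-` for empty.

Tick 1: [PARSE:P1(v=12,ok=F), VALIDATE:-, TRANSFORM:-, EMIT:-] out:-; in:P1
Tick 2: [PARSE:P2(v=20,ok=F), VALIDATE:P1(v=12,ok=F), TRANSFORM:-, EMIT:-] out:-; in:P2
At end of tick 2: ['P2', 'P1', '-', '-']

Answer: P2 P1 - -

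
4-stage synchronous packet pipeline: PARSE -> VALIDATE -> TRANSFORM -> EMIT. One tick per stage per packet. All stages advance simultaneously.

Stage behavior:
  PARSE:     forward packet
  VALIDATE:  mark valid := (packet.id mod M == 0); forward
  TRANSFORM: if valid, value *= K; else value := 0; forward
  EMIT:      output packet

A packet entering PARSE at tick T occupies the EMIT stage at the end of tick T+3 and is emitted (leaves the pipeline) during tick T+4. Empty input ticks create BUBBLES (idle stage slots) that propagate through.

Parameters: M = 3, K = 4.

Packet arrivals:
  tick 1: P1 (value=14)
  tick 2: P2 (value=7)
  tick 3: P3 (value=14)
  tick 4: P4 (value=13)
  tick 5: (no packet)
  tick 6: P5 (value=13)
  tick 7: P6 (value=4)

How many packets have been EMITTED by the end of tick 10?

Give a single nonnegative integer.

Answer: 5

Derivation:
Tick 1: [PARSE:P1(v=14,ok=F), VALIDATE:-, TRANSFORM:-, EMIT:-] out:-; in:P1
Tick 2: [PARSE:P2(v=7,ok=F), VALIDATE:P1(v=14,ok=F), TRANSFORM:-, EMIT:-] out:-; in:P2
Tick 3: [PARSE:P3(v=14,ok=F), VALIDATE:P2(v=7,ok=F), TRANSFORM:P1(v=0,ok=F), EMIT:-] out:-; in:P3
Tick 4: [PARSE:P4(v=13,ok=F), VALIDATE:P3(v=14,ok=T), TRANSFORM:P2(v=0,ok=F), EMIT:P1(v=0,ok=F)] out:-; in:P4
Tick 5: [PARSE:-, VALIDATE:P4(v=13,ok=F), TRANSFORM:P3(v=56,ok=T), EMIT:P2(v=0,ok=F)] out:P1(v=0); in:-
Tick 6: [PARSE:P5(v=13,ok=F), VALIDATE:-, TRANSFORM:P4(v=0,ok=F), EMIT:P3(v=56,ok=T)] out:P2(v=0); in:P5
Tick 7: [PARSE:P6(v=4,ok=F), VALIDATE:P5(v=13,ok=F), TRANSFORM:-, EMIT:P4(v=0,ok=F)] out:P3(v=56); in:P6
Tick 8: [PARSE:-, VALIDATE:P6(v=4,ok=T), TRANSFORM:P5(v=0,ok=F), EMIT:-] out:P4(v=0); in:-
Tick 9: [PARSE:-, VALIDATE:-, TRANSFORM:P6(v=16,ok=T), EMIT:P5(v=0,ok=F)] out:-; in:-
Tick 10: [PARSE:-, VALIDATE:-, TRANSFORM:-, EMIT:P6(v=16,ok=T)] out:P5(v=0); in:-
Emitted by tick 10: ['P1', 'P2', 'P3', 'P4', 'P5']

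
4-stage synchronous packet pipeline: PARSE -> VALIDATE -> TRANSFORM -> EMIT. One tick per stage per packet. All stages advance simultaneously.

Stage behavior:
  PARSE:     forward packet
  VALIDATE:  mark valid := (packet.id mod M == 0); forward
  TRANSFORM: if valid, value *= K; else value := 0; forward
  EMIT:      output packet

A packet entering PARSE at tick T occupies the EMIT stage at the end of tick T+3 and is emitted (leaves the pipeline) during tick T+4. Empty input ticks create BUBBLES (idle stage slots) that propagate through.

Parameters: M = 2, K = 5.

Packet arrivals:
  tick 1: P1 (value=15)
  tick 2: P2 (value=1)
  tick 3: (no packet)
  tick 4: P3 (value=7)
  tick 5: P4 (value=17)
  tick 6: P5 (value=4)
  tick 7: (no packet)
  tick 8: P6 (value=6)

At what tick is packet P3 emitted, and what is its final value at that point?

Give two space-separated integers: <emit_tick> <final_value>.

Answer: 8 0

Derivation:
Tick 1: [PARSE:P1(v=15,ok=F), VALIDATE:-, TRANSFORM:-, EMIT:-] out:-; in:P1
Tick 2: [PARSE:P2(v=1,ok=F), VALIDATE:P1(v=15,ok=F), TRANSFORM:-, EMIT:-] out:-; in:P2
Tick 3: [PARSE:-, VALIDATE:P2(v=1,ok=T), TRANSFORM:P1(v=0,ok=F), EMIT:-] out:-; in:-
Tick 4: [PARSE:P3(v=7,ok=F), VALIDATE:-, TRANSFORM:P2(v=5,ok=T), EMIT:P1(v=0,ok=F)] out:-; in:P3
Tick 5: [PARSE:P4(v=17,ok=F), VALIDATE:P3(v=7,ok=F), TRANSFORM:-, EMIT:P2(v=5,ok=T)] out:P1(v=0); in:P4
Tick 6: [PARSE:P5(v=4,ok=F), VALIDATE:P4(v=17,ok=T), TRANSFORM:P3(v=0,ok=F), EMIT:-] out:P2(v=5); in:P5
Tick 7: [PARSE:-, VALIDATE:P5(v=4,ok=F), TRANSFORM:P4(v=85,ok=T), EMIT:P3(v=0,ok=F)] out:-; in:-
Tick 8: [PARSE:P6(v=6,ok=F), VALIDATE:-, TRANSFORM:P5(v=0,ok=F), EMIT:P4(v=85,ok=T)] out:P3(v=0); in:P6
Tick 9: [PARSE:-, VALIDATE:P6(v=6,ok=T), TRANSFORM:-, EMIT:P5(v=0,ok=F)] out:P4(v=85); in:-
Tick 10: [PARSE:-, VALIDATE:-, TRANSFORM:P6(v=30,ok=T), EMIT:-] out:P5(v=0); in:-
Tick 11: [PARSE:-, VALIDATE:-, TRANSFORM:-, EMIT:P6(v=30,ok=T)] out:-; in:-
Tick 12: [PARSE:-, VALIDATE:-, TRANSFORM:-, EMIT:-] out:P6(v=30); in:-
P3: arrives tick 4, valid=False (id=3, id%2=1), emit tick 8, final value 0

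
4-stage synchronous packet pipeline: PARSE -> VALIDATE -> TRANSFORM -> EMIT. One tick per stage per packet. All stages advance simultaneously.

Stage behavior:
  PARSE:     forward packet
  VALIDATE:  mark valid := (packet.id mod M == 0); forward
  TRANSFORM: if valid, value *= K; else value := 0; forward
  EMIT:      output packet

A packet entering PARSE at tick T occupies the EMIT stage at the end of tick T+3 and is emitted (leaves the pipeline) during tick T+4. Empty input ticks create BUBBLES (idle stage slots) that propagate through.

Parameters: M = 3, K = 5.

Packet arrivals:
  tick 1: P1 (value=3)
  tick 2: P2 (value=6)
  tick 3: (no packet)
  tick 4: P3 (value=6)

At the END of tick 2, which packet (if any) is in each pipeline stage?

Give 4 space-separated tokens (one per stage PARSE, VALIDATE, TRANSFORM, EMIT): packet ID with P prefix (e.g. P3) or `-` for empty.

Answer: P2 P1 - -

Derivation:
Tick 1: [PARSE:P1(v=3,ok=F), VALIDATE:-, TRANSFORM:-, EMIT:-] out:-; in:P1
Tick 2: [PARSE:P2(v=6,ok=F), VALIDATE:P1(v=3,ok=F), TRANSFORM:-, EMIT:-] out:-; in:P2
At end of tick 2: ['P2', 'P1', '-', '-']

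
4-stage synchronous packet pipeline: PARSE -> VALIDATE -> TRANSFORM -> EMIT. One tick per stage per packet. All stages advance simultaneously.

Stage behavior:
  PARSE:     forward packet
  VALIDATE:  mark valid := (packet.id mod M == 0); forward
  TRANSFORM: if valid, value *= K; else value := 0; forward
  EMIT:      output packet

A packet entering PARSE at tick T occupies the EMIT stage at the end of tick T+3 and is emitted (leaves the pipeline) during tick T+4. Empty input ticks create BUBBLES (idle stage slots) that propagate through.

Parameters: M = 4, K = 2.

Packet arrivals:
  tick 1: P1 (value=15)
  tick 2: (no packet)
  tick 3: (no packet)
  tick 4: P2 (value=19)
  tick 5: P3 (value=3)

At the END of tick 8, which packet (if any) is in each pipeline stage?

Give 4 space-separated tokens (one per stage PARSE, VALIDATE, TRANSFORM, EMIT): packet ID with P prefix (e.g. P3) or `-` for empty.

Tick 1: [PARSE:P1(v=15,ok=F), VALIDATE:-, TRANSFORM:-, EMIT:-] out:-; in:P1
Tick 2: [PARSE:-, VALIDATE:P1(v=15,ok=F), TRANSFORM:-, EMIT:-] out:-; in:-
Tick 3: [PARSE:-, VALIDATE:-, TRANSFORM:P1(v=0,ok=F), EMIT:-] out:-; in:-
Tick 4: [PARSE:P2(v=19,ok=F), VALIDATE:-, TRANSFORM:-, EMIT:P1(v=0,ok=F)] out:-; in:P2
Tick 5: [PARSE:P3(v=3,ok=F), VALIDATE:P2(v=19,ok=F), TRANSFORM:-, EMIT:-] out:P1(v=0); in:P3
Tick 6: [PARSE:-, VALIDATE:P3(v=3,ok=F), TRANSFORM:P2(v=0,ok=F), EMIT:-] out:-; in:-
Tick 7: [PARSE:-, VALIDATE:-, TRANSFORM:P3(v=0,ok=F), EMIT:P2(v=0,ok=F)] out:-; in:-
Tick 8: [PARSE:-, VALIDATE:-, TRANSFORM:-, EMIT:P3(v=0,ok=F)] out:P2(v=0); in:-
At end of tick 8: ['-', '-', '-', 'P3']

Answer: - - - P3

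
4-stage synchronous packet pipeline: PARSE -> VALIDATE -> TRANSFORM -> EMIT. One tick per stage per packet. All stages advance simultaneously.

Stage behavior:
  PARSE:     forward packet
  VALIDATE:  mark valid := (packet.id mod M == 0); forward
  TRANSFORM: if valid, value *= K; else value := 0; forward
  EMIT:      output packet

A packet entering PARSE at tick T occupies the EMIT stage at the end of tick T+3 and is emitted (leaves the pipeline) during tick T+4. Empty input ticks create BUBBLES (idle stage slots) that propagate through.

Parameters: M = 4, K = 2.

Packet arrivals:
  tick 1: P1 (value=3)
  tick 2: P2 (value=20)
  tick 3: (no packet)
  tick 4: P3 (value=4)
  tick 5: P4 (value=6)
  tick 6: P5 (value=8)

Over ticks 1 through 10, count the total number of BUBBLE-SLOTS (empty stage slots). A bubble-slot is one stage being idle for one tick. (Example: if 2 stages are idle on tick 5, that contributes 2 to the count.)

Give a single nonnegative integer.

Answer: 20

Derivation:
Tick 1: [PARSE:P1(v=3,ok=F), VALIDATE:-, TRANSFORM:-, EMIT:-] out:-; bubbles=3
Tick 2: [PARSE:P2(v=20,ok=F), VALIDATE:P1(v=3,ok=F), TRANSFORM:-, EMIT:-] out:-; bubbles=2
Tick 3: [PARSE:-, VALIDATE:P2(v=20,ok=F), TRANSFORM:P1(v=0,ok=F), EMIT:-] out:-; bubbles=2
Tick 4: [PARSE:P3(v=4,ok=F), VALIDATE:-, TRANSFORM:P2(v=0,ok=F), EMIT:P1(v=0,ok=F)] out:-; bubbles=1
Tick 5: [PARSE:P4(v=6,ok=F), VALIDATE:P3(v=4,ok=F), TRANSFORM:-, EMIT:P2(v=0,ok=F)] out:P1(v=0); bubbles=1
Tick 6: [PARSE:P5(v=8,ok=F), VALIDATE:P4(v=6,ok=T), TRANSFORM:P3(v=0,ok=F), EMIT:-] out:P2(v=0); bubbles=1
Tick 7: [PARSE:-, VALIDATE:P5(v=8,ok=F), TRANSFORM:P4(v=12,ok=T), EMIT:P3(v=0,ok=F)] out:-; bubbles=1
Tick 8: [PARSE:-, VALIDATE:-, TRANSFORM:P5(v=0,ok=F), EMIT:P4(v=12,ok=T)] out:P3(v=0); bubbles=2
Tick 9: [PARSE:-, VALIDATE:-, TRANSFORM:-, EMIT:P5(v=0,ok=F)] out:P4(v=12); bubbles=3
Tick 10: [PARSE:-, VALIDATE:-, TRANSFORM:-, EMIT:-] out:P5(v=0); bubbles=4
Total bubble-slots: 20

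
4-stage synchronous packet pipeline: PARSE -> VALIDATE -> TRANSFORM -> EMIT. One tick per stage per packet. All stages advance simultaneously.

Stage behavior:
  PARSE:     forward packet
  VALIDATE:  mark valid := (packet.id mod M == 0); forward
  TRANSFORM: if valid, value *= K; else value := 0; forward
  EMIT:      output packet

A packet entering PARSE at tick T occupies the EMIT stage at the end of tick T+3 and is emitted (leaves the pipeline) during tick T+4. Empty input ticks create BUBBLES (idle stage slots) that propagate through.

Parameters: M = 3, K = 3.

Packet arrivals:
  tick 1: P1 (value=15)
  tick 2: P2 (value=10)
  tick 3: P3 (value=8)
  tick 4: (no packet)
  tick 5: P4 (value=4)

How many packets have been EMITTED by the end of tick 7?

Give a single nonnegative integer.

Answer: 3

Derivation:
Tick 1: [PARSE:P1(v=15,ok=F), VALIDATE:-, TRANSFORM:-, EMIT:-] out:-; in:P1
Tick 2: [PARSE:P2(v=10,ok=F), VALIDATE:P1(v=15,ok=F), TRANSFORM:-, EMIT:-] out:-; in:P2
Tick 3: [PARSE:P3(v=8,ok=F), VALIDATE:P2(v=10,ok=F), TRANSFORM:P1(v=0,ok=F), EMIT:-] out:-; in:P3
Tick 4: [PARSE:-, VALIDATE:P3(v=8,ok=T), TRANSFORM:P2(v=0,ok=F), EMIT:P1(v=0,ok=F)] out:-; in:-
Tick 5: [PARSE:P4(v=4,ok=F), VALIDATE:-, TRANSFORM:P3(v=24,ok=T), EMIT:P2(v=0,ok=F)] out:P1(v=0); in:P4
Tick 6: [PARSE:-, VALIDATE:P4(v=4,ok=F), TRANSFORM:-, EMIT:P3(v=24,ok=T)] out:P2(v=0); in:-
Tick 7: [PARSE:-, VALIDATE:-, TRANSFORM:P4(v=0,ok=F), EMIT:-] out:P3(v=24); in:-
Emitted by tick 7: ['P1', 'P2', 'P3']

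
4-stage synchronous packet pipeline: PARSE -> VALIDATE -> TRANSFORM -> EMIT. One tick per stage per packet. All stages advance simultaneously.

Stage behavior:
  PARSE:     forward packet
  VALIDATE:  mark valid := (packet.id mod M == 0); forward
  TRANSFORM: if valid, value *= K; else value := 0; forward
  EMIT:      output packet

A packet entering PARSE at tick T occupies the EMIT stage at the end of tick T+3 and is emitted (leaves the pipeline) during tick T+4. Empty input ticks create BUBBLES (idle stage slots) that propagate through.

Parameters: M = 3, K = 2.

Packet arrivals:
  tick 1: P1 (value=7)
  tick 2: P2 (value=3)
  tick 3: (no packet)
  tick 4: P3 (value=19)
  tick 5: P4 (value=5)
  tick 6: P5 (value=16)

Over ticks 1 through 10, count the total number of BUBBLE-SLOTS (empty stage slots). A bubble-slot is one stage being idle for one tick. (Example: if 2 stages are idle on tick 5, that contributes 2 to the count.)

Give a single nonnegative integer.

Answer: 20

Derivation:
Tick 1: [PARSE:P1(v=7,ok=F), VALIDATE:-, TRANSFORM:-, EMIT:-] out:-; bubbles=3
Tick 2: [PARSE:P2(v=3,ok=F), VALIDATE:P1(v=7,ok=F), TRANSFORM:-, EMIT:-] out:-; bubbles=2
Tick 3: [PARSE:-, VALIDATE:P2(v=3,ok=F), TRANSFORM:P1(v=0,ok=F), EMIT:-] out:-; bubbles=2
Tick 4: [PARSE:P3(v=19,ok=F), VALIDATE:-, TRANSFORM:P2(v=0,ok=F), EMIT:P1(v=0,ok=F)] out:-; bubbles=1
Tick 5: [PARSE:P4(v=5,ok=F), VALIDATE:P3(v=19,ok=T), TRANSFORM:-, EMIT:P2(v=0,ok=F)] out:P1(v=0); bubbles=1
Tick 6: [PARSE:P5(v=16,ok=F), VALIDATE:P4(v=5,ok=F), TRANSFORM:P3(v=38,ok=T), EMIT:-] out:P2(v=0); bubbles=1
Tick 7: [PARSE:-, VALIDATE:P5(v=16,ok=F), TRANSFORM:P4(v=0,ok=F), EMIT:P3(v=38,ok=T)] out:-; bubbles=1
Tick 8: [PARSE:-, VALIDATE:-, TRANSFORM:P5(v=0,ok=F), EMIT:P4(v=0,ok=F)] out:P3(v=38); bubbles=2
Tick 9: [PARSE:-, VALIDATE:-, TRANSFORM:-, EMIT:P5(v=0,ok=F)] out:P4(v=0); bubbles=3
Tick 10: [PARSE:-, VALIDATE:-, TRANSFORM:-, EMIT:-] out:P5(v=0); bubbles=4
Total bubble-slots: 20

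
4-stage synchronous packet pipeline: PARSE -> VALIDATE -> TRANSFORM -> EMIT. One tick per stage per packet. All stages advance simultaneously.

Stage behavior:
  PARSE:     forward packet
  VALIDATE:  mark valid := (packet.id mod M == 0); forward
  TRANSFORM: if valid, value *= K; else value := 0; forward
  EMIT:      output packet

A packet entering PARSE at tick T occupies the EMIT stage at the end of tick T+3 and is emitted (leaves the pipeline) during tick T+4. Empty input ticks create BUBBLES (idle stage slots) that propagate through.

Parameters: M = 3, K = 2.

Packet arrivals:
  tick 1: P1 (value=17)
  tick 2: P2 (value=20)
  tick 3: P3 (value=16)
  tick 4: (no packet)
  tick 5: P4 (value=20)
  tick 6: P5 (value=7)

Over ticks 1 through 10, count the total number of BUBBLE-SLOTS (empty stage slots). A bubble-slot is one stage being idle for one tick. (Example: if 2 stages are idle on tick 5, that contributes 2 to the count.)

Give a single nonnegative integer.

Tick 1: [PARSE:P1(v=17,ok=F), VALIDATE:-, TRANSFORM:-, EMIT:-] out:-; bubbles=3
Tick 2: [PARSE:P2(v=20,ok=F), VALIDATE:P1(v=17,ok=F), TRANSFORM:-, EMIT:-] out:-; bubbles=2
Tick 3: [PARSE:P3(v=16,ok=F), VALIDATE:P2(v=20,ok=F), TRANSFORM:P1(v=0,ok=F), EMIT:-] out:-; bubbles=1
Tick 4: [PARSE:-, VALIDATE:P3(v=16,ok=T), TRANSFORM:P2(v=0,ok=F), EMIT:P1(v=0,ok=F)] out:-; bubbles=1
Tick 5: [PARSE:P4(v=20,ok=F), VALIDATE:-, TRANSFORM:P3(v=32,ok=T), EMIT:P2(v=0,ok=F)] out:P1(v=0); bubbles=1
Tick 6: [PARSE:P5(v=7,ok=F), VALIDATE:P4(v=20,ok=F), TRANSFORM:-, EMIT:P3(v=32,ok=T)] out:P2(v=0); bubbles=1
Tick 7: [PARSE:-, VALIDATE:P5(v=7,ok=F), TRANSFORM:P4(v=0,ok=F), EMIT:-] out:P3(v=32); bubbles=2
Tick 8: [PARSE:-, VALIDATE:-, TRANSFORM:P5(v=0,ok=F), EMIT:P4(v=0,ok=F)] out:-; bubbles=2
Tick 9: [PARSE:-, VALIDATE:-, TRANSFORM:-, EMIT:P5(v=0,ok=F)] out:P4(v=0); bubbles=3
Tick 10: [PARSE:-, VALIDATE:-, TRANSFORM:-, EMIT:-] out:P5(v=0); bubbles=4
Total bubble-slots: 20

Answer: 20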